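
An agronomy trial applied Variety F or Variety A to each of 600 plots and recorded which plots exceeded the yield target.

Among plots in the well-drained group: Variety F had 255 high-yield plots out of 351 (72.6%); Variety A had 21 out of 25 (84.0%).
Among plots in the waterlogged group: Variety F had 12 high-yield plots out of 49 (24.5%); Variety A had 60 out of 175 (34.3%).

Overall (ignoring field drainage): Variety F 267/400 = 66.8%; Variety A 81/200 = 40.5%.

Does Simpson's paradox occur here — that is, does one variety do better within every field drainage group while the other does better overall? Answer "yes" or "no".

yes

Within each field drainage level (well-drained 72.6% vs 84.0%; waterlogged 24.5% vs 34.3%), Variety A has the higher rate every time. Pooled: 66.8% vs 40.5% — Variety F has the higher rate overall. The two comparisons disagree.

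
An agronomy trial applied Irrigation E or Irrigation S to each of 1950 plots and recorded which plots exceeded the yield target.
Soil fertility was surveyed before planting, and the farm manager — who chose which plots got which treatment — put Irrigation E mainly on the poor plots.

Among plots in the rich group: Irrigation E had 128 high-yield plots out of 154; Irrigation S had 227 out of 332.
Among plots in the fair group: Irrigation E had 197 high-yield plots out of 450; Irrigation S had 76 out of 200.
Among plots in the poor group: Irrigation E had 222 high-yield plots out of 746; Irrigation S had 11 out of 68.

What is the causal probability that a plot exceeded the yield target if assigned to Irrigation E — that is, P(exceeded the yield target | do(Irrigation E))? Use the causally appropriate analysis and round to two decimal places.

Within every soil fertility level Irrigation E has the higher rate, yet pooled Irrigation S does — Simpson's reversal.
Soil fertility is set before the irrigation has any effect — it is not caused by the irrigation — and it independently drives the outcome. That makes it a confounder, so the causal comparison is within soil fertility levels.
Standardising Irrigation E to the population soil fertility mix: 0.249·128/154 + 0.333·197/450 + 0.417·222/746 = 0.477.

0.48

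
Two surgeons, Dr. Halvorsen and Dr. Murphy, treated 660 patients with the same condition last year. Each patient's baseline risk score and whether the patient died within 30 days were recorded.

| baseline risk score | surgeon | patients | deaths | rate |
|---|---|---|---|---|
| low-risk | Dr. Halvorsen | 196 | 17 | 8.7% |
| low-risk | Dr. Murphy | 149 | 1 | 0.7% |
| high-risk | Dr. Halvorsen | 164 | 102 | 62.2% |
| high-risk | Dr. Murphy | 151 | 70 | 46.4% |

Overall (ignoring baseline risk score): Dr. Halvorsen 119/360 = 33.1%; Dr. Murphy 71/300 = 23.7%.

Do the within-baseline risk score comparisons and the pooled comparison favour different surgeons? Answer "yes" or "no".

no

Within each baseline risk score level (low-risk 8.7% vs 0.7%; high-risk 62.2% vs 46.4%), Dr. Murphy has the lower rate every time. Pooled: 33.1% vs 23.7% — Dr. Murphy has the lower rate overall. They agree.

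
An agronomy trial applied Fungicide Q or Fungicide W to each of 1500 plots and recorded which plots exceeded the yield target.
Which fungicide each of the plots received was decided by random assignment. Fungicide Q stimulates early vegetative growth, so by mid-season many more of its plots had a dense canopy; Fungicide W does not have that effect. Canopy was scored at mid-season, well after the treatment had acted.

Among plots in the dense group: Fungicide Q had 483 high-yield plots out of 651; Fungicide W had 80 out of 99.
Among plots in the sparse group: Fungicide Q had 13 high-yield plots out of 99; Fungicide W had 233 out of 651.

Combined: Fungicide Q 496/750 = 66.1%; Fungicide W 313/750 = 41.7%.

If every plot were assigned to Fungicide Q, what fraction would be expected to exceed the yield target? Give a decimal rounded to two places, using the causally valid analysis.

Within every mid-season canopy level Fungicide W has the higher rate, yet pooled Fungicide Q does — Simpson's reversal.
Mid-season canopy here is a post-treatment variable shaped by the fungicide; conditioning on it would introduce bias rather than remove it. The overall comparison is the causal one.
So P(outcome | do(Fungicide Q)) is just the pooled rate for Fungicide Q: 496/750 = 0.661.

0.66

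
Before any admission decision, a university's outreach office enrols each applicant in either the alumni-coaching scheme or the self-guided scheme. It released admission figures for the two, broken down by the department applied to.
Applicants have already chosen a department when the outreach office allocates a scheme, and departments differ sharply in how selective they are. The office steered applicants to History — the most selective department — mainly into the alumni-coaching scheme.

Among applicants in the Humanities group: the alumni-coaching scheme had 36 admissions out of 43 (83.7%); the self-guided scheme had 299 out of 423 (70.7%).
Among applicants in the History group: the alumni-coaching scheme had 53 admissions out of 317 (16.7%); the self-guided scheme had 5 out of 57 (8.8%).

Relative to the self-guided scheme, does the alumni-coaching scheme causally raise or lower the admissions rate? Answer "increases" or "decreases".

The department-specific comparison favours the alumni-coaching scheme throughout, but the pooled figures favour the self-guided scheme. The question is whether to condition on department.
The imbalance in department arose from how applicants were allocated, not from anything the outreach scheme did; and department independently affects the outcome. The pooled gap is confounded — condition on department.
Within each level — Humanities: 83.7% vs 70.7%; History: 16.7% vs 8.8% — the alumni-coaching scheme is higher every time.

increases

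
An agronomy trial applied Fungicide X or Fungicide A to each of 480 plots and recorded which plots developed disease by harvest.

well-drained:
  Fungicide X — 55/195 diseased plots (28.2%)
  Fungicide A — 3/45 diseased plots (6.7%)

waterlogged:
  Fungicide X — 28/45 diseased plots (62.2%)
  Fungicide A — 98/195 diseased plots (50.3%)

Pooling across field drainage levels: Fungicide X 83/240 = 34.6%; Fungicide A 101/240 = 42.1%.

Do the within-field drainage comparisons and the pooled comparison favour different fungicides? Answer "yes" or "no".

Within each field drainage level (well-drained 28.2% vs 6.7%; waterlogged 62.2% vs 50.3%), Fungicide A has the lower rate every time. Pooled: 34.6% vs 42.1% — Fungicide X has the lower rate overall. The two comparisons disagree.

yes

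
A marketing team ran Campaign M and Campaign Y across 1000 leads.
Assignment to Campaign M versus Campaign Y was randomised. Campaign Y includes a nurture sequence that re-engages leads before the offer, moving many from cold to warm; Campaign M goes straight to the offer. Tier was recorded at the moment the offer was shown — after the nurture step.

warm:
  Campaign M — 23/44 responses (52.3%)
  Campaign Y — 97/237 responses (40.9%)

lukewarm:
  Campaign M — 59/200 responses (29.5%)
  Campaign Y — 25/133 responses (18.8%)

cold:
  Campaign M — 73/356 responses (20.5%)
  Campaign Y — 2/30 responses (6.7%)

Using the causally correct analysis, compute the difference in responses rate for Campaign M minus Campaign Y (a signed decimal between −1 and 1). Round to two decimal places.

-0.05

Within every engagement tier level Campaign M has the higher rate, yet pooled Campaign Y does — Simpson's reversal.
Stratifying would compare campaigns among leads the campaigns themselves sorted into engagement tier groups — a form of selection on an intermediate. The unconditioned pooled rates give the total causal effect.
The causal difference is the pooled difference: 0.258 − 0.310 = -0.052.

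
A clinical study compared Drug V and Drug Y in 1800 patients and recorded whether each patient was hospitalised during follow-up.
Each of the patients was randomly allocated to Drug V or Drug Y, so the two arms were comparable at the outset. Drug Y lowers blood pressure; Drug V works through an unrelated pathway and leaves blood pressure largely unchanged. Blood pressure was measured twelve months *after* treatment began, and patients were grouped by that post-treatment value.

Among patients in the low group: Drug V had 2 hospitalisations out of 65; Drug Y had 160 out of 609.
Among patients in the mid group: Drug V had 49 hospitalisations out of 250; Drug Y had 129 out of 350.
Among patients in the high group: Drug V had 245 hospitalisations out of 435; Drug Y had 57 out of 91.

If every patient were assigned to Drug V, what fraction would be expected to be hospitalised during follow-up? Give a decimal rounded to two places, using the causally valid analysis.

0.39

Blood pressure is downstream of the drug. One should not condition on a consequence of treatment, so the overall rates are the right comparison.
So P(outcome | do(Drug V)) is just the pooled rate for Drug V: 296/750 = 0.395.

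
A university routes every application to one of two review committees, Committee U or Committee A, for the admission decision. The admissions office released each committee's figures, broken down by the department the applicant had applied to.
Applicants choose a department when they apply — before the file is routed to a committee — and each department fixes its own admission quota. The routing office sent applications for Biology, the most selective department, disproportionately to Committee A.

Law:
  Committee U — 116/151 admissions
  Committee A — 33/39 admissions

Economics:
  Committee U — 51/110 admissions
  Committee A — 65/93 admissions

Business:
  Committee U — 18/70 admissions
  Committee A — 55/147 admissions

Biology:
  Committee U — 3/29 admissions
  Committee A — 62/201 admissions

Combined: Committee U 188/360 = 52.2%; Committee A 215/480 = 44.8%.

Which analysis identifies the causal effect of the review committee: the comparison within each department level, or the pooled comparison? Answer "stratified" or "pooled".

Department is set before the review committee has any effect — it is not caused by the review committee — and it independently drives the outcome. That makes it a confounder, so the causal comparison is within department levels.
Within each level — Law: 76.8% vs 84.6%; Economics: 46.4% vs 69.9%; Business: 25.7% vs 37.4%; Biology: 10.3% vs 30.8% — Committee A is higher every time.

stratified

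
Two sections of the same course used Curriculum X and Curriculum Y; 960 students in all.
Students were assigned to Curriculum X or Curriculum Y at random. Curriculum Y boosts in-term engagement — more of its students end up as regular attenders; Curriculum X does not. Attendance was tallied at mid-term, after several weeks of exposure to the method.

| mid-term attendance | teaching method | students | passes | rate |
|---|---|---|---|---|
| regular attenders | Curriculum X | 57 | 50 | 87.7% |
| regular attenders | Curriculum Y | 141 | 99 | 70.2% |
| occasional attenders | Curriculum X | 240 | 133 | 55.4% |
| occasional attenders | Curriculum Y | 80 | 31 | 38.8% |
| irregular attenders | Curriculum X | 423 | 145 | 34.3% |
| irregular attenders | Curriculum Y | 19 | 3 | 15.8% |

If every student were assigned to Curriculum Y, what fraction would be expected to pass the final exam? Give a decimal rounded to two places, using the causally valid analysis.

Within every mid-term attendance level Curriculum X has the higher rate, yet pooled Curriculum Y does — Simpson's reversal.
The distribution of mid-term attendance is itself part of what the teaching method does — it is an intermediate outcome. Holding it fixed would remove that part of the effect; the total effect is the pooled difference.
So P(outcome | do(Curriculum Y)) is just the pooled rate for Curriculum Y: 133/240 = 0.554.

0.55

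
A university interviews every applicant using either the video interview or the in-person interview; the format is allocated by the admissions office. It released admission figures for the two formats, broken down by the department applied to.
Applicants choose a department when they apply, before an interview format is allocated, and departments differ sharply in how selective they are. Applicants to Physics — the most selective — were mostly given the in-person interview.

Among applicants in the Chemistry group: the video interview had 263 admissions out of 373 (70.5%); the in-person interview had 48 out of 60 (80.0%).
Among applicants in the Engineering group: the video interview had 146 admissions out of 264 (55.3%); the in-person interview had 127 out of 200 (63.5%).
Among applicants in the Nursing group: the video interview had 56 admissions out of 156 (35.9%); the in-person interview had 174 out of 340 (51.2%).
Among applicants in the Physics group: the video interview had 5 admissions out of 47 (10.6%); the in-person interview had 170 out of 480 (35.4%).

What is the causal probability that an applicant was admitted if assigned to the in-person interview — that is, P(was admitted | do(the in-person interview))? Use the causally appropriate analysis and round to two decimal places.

The department-specific comparison favours the in-person interview throughout, but the pooled figures favour the video interview. The question is whether to condition on department.
Department satisfies the back-door criterion: it is not a descendant of the interview format, and it blocks the spurious path from interview format to outcome. Adjusting for it (i.e., using the within-department rates) gives the causal effect.
Standardising the in-person interview to the population department mix: 0.226·48/60 + 0.242·127/200 + 0.258·174/340 + 0.274·170/480 = 0.563.

0.56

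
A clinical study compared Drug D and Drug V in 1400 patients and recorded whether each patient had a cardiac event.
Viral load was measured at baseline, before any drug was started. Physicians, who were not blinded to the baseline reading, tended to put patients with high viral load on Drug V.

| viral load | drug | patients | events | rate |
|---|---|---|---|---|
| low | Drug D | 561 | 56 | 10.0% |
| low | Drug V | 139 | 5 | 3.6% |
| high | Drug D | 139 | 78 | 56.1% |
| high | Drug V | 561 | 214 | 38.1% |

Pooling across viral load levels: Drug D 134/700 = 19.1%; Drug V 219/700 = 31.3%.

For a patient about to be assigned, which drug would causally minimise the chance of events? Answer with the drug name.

Viral load is set before the drug has any effect — it is not caused by the drug — and it independently drives the outcome. That makes it a confounder, so the causal comparison is within viral load levels.
Within each level — low: 10.0% vs 3.6%; high: 56.1% vs 38.1% — Drug V is lower every time.

Drug V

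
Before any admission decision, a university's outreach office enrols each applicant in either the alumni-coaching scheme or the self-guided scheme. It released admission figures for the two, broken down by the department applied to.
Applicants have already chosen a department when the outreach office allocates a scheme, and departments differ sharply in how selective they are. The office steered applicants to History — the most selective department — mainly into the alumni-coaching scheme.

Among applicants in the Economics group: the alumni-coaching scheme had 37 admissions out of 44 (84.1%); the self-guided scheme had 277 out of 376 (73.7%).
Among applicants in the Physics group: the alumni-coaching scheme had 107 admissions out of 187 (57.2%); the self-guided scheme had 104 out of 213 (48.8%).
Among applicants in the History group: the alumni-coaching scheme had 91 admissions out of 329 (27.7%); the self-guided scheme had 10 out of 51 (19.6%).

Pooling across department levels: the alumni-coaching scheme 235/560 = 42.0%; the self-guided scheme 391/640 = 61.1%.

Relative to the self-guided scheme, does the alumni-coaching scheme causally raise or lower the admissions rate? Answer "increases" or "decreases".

increases

Nothing the outreach scheme does changes department; the imbalance is an allocation artefact. With department also predicting the outcome, the pooled figure is confounded, and the within-stratum comparison is the causal one.
Within each level — Economics: 84.1% vs 73.7%; Physics: 57.2% vs 48.8%; History: 27.7% vs 19.6% — the alumni-coaching scheme is higher every time.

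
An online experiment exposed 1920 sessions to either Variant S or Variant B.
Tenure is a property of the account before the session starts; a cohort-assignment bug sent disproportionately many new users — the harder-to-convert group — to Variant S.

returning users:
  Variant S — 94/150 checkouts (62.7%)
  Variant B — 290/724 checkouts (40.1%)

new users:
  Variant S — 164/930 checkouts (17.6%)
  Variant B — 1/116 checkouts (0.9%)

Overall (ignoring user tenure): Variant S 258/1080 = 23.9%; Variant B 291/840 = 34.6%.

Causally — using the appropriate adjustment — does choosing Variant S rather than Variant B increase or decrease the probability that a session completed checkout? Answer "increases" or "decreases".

increases

Here user tenure is a common cause — it drives both which variant a case falls under and the outcome. The crude comparison mixes populations; the stratum-specific rates are the causally relevant ones.
Within each level — returning users: 62.7% vs 40.1%; new users: 17.6% vs 0.9% — Variant S is higher every time.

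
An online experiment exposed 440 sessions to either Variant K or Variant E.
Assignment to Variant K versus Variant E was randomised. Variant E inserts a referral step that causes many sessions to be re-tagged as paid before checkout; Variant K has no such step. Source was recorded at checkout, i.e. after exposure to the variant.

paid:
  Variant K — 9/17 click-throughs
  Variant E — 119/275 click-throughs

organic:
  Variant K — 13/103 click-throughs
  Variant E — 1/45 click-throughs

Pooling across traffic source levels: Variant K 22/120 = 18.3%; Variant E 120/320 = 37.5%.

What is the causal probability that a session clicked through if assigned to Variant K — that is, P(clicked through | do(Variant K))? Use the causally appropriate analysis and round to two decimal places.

Within every traffic source level Variant K has the higher rate, yet pooled Variant E does — Simpson's reversal.
Traffic source lies on the pathway variant → traffic source → outcome, so adjusting for it blocks the indirect effect. For the total causal effect of variant, use the unadjusted pooled rates.
So P(outcome | do(Variant K)) is just the pooled rate for Variant K: 22/120 = 0.183.

0.18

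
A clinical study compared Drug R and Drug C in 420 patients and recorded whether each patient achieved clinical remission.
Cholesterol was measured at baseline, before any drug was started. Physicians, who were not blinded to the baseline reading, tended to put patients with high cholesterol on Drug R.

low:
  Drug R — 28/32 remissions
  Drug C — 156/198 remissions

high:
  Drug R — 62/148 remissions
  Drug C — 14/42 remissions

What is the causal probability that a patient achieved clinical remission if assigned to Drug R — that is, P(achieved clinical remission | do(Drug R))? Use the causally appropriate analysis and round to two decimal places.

0.67

The cholesterol-specific comparison favours Drug R throughout, but the pooled figures favour Drug C. The question is whether to condition on cholesterol.
Here cholesterol is a common cause — it drives both which drug a case falls under and the outcome. The crude comparison mixes populations; the stratum-specific rates are the causally relevant ones.
Standardising Drug R to the population cholesterol mix: 0.548·28/32 + 0.452·62/148 = 0.669.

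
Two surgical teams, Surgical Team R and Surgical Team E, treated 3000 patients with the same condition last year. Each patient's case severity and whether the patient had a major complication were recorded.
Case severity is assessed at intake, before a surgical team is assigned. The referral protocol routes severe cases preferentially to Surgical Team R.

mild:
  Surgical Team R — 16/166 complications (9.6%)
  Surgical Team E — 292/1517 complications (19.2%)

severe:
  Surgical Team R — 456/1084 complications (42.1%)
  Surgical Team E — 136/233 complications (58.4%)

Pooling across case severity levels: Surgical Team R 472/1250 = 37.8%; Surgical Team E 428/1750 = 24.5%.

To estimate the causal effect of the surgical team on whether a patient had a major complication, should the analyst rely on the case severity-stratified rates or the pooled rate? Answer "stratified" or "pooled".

stratified

The stratified and pooled comparisons disagree (Surgical Team R wins within each case severity; Surgical Team E wins overall), so the answer turns on the causal role of case severity.
The imbalance in case severity arose from how patients were allocated, not from anything the surgical team did; and case severity independently affects the outcome. The pooled gap is confounded — condition on case severity.
Within each level — mild: 9.6% vs 19.2%; severe: 42.1% vs 58.4% — Surgical Team R is lower every time.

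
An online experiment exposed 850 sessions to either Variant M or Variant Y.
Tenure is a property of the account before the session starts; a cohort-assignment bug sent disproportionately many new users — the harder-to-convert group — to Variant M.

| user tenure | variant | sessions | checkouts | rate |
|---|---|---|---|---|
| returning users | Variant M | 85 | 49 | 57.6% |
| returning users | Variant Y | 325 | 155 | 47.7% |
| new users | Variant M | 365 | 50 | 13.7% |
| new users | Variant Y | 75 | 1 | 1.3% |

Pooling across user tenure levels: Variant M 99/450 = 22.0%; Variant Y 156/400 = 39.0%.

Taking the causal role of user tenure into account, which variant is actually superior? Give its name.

Variant M

The stratified and pooled comparisons disagree (Variant M wins within each user tenure; Variant Y wins overall), so the answer turns on the causal role of user tenure.
User tenure satisfies the back-door criterion: it is not a descendant of the variant, and it blocks the spurious path from variant to outcome. Adjusting for it (i.e., using the within-user tenure rates) gives the causal effect.
Within each level — returning users: 57.6% vs 47.7%; new users: 13.7% vs 1.3% — Variant M is higher every time.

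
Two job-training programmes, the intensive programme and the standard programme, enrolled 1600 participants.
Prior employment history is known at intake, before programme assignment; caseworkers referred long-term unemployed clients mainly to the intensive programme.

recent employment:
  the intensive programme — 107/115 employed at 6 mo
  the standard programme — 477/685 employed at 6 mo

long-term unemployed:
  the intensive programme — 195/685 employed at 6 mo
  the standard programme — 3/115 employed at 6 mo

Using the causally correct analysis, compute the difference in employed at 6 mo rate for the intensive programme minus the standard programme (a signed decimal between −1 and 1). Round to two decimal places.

+0.25

The prior employment history-specific comparison favours the intensive programme throughout, but the pooled figures favour the standard programme. The question is whether to condition on prior employment history.
Prior employment history satisfies the back-door criterion: it is not a descendant of the programme, and it blocks the spurious path from programme to outcome. Adjusting for it (i.e., using the within-prior employment history rates) gives the causal effect.
Adjusting over the population distribution of prior employment history: 0.500·(0.930−0.696) + 0.500·(0.285−0.026) = +0.246.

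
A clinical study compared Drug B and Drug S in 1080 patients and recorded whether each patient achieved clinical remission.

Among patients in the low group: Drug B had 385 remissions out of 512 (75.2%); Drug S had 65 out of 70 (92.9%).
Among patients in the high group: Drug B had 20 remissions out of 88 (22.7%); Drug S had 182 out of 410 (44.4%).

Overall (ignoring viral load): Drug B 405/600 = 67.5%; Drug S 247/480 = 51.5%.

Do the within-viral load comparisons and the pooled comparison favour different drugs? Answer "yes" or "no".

yes

Within each viral load level (low 75.2% vs 92.9%; high 22.7% vs 44.4%), Drug S has the higher rate every time. Pooled: 67.5% vs 51.5% — Drug B has the higher rate overall. The two comparisons disagree.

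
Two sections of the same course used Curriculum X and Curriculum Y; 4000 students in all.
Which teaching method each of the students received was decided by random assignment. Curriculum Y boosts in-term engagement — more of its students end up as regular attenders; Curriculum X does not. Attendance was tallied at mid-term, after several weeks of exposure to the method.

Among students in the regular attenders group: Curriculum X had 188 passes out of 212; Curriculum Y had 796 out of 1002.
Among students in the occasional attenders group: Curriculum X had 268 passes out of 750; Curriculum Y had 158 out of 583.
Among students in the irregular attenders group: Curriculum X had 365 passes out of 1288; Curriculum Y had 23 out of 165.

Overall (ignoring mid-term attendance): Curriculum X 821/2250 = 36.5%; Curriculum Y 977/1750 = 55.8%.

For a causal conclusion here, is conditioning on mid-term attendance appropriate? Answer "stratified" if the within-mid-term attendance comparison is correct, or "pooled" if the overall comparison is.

pooled

Mid-term attendance is downstream of the teaching method. One should not condition on a consequence of treatment, so the overall rates are the right comparison.
Pooled: Curriculum X 36.5% vs Curriculum Y 55.8%; Curriculum Y is higher overall.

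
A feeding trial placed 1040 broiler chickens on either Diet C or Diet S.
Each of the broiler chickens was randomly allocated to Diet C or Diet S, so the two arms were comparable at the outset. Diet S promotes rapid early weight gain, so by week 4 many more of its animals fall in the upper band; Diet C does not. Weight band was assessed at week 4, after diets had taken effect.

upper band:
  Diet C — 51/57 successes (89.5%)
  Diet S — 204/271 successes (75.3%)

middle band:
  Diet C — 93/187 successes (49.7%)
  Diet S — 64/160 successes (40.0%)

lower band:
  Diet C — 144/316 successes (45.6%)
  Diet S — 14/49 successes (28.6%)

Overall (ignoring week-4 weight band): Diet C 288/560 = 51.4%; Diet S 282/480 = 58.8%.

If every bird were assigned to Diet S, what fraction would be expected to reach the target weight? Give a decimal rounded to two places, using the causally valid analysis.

Stratifying would compare diets among broiler chickens the diets themselves sorted into week-4 weight band groups — a form of selection on an intermediate. The unconditioned pooled rates give the total causal effect.
So P(outcome | do(Diet S)) is just the pooled rate for Diet S: 282/480 = 0.588.

0.59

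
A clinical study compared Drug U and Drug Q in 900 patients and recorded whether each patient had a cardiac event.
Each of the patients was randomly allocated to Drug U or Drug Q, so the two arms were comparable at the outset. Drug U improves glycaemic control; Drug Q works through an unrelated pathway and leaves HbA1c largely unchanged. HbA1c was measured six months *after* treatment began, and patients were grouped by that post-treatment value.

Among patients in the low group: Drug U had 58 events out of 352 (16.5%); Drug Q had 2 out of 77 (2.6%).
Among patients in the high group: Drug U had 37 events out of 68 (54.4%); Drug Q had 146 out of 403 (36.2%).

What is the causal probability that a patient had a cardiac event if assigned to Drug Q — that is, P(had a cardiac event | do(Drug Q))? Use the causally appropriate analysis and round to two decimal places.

0.31

HbA1c is downstream of the drug. One should not condition on a consequence of treatment, so the overall rates are the right comparison.
So P(outcome | do(Drug Q)) is just the pooled rate for Drug Q: 148/480 = 0.308.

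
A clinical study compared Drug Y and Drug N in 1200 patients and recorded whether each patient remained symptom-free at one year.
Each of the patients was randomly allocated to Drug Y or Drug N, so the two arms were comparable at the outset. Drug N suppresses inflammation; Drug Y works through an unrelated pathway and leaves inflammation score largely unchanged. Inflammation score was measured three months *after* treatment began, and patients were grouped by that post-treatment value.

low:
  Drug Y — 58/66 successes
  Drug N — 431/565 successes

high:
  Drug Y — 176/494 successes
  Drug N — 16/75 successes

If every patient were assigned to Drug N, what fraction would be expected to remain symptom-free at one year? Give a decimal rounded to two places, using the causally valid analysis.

0.70

The distribution of inflammation score is itself part of what the drug does — it is an intermediate outcome. Holding it fixed would remove that part of the effect; the total effect is the pooled difference.
So P(outcome | do(Drug N)) is just the pooled rate for Drug N: 447/640 = 0.698.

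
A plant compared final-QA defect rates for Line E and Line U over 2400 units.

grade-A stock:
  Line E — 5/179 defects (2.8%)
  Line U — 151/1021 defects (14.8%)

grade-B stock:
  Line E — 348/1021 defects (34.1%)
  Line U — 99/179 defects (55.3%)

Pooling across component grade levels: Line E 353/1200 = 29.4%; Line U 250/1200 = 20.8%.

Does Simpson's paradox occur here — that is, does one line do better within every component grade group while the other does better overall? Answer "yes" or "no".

Within each component grade level (grade-A stock 2.8% vs 14.8%; grade-B stock 34.1% vs 55.3%), Line E has the lower rate every time. Pooled: 29.4% vs 20.8% — Line U has the lower rate overall. The two comparisons disagree.

yes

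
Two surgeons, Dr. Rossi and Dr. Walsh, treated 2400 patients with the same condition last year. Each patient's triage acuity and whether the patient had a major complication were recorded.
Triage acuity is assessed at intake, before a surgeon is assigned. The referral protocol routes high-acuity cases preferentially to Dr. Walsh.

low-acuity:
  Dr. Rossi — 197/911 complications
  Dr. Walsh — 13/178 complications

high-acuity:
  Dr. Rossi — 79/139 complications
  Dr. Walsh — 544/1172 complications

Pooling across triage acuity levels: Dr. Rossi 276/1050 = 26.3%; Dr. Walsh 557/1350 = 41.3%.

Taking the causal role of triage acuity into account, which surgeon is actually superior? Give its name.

The triage acuity-specific comparison favours Dr. Walsh throughout, but the pooled figures favour Dr. Rossi. The question is whether to condition on triage acuity.
Here triage acuity is a common cause — it drives both which surgeon a case falls under and the outcome. The crude comparison mixes populations; the stratum-specific rates are the causally relevant ones.
Within each level — low-acuity: 21.6% vs 7.3%; high-acuity: 56.8% vs 46.4% — Dr. Walsh is lower every time.

Dr. Walsh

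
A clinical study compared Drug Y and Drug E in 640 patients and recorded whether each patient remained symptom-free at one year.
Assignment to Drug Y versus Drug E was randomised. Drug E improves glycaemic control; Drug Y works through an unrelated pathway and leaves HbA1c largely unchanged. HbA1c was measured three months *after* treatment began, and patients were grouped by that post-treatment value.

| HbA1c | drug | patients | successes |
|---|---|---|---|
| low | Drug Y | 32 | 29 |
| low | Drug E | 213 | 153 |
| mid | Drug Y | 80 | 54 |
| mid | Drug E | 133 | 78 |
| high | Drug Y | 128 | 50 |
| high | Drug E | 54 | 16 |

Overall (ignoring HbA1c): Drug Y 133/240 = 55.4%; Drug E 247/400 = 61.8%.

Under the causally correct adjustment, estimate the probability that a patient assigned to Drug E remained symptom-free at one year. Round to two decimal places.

0.62

The distribution of HbA1c is itself part of what the drug does — it is an intermediate outcome. Holding it fixed would remove that part of the effect; the total effect is the pooled difference.
So P(outcome | do(Drug E)) is just the pooled rate for Drug E: 247/400 = 0.618.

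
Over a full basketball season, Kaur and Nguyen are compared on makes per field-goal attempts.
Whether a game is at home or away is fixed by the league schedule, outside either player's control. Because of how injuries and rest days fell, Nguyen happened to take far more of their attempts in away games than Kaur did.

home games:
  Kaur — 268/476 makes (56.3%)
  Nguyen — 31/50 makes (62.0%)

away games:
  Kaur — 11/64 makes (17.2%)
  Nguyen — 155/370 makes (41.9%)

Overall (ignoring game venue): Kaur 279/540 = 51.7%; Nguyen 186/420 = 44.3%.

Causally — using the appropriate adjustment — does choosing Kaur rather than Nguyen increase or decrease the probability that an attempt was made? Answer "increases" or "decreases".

Game venue satisfies the back-door criterion: it is not a descendant of the player, and it blocks the spurious path from player to outcome. Adjusting for it (i.e., using the within-game venue rates) gives the causal effect.
Within each level — home games: 56.3% vs 62.0%; away games: 17.2% vs 41.9% — Nguyen is higher every time.

decreases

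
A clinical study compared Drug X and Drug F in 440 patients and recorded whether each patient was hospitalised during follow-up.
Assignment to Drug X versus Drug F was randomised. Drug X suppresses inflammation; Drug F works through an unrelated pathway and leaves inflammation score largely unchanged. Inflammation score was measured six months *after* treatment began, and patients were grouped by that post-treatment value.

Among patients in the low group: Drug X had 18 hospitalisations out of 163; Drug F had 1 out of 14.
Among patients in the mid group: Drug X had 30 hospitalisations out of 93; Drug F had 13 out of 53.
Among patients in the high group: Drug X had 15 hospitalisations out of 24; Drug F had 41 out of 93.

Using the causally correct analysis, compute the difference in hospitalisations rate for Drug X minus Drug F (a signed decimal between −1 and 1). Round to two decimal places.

-0.12

The inflammation score-specific comparison favours Drug F throughout, but the pooled figures favour Drug X. The question is whether to condition on inflammation score.
Inflammation score is recorded after the drug and is itself shifted by it — it sits on the causal path from drug to outcome. Conditioning on a mediator would strip out part of the effect we want; the pooled comparison gives the total causal effect.
The causal difference is the pooled difference: 0.225 − 0.344 = -0.119.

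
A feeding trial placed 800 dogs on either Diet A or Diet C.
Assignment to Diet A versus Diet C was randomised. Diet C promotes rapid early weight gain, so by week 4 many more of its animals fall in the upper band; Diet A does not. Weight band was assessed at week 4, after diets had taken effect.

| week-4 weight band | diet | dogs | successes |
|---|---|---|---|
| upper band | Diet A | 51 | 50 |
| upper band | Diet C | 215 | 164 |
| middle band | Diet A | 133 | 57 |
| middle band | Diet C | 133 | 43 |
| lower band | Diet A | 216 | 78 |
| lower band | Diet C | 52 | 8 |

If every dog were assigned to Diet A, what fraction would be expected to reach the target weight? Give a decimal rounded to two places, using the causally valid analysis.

Week-4 weight band is downstream of the diet. One should not condition on a consequence of treatment, so the overall rates are the right comparison.
So P(outcome | do(Diet A)) is just the pooled rate for Diet A: 185/400 = 0.463.

0.46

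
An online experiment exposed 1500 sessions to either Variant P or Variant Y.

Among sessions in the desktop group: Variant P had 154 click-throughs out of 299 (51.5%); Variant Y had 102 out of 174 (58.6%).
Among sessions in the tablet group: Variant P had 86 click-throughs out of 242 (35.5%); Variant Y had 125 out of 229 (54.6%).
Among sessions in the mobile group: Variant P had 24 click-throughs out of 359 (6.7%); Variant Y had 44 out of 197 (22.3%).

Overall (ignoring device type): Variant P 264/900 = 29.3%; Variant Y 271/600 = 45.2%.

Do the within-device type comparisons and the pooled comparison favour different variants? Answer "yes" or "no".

no

Within each device type level (desktop 51.5% vs 58.6%; tablet 35.5% vs 54.6%; mobile 6.7% vs 22.3%), Variant Y has the higher rate every time. Pooled: 29.3% vs 45.2% — Variant Y has the higher rate overall. They agree.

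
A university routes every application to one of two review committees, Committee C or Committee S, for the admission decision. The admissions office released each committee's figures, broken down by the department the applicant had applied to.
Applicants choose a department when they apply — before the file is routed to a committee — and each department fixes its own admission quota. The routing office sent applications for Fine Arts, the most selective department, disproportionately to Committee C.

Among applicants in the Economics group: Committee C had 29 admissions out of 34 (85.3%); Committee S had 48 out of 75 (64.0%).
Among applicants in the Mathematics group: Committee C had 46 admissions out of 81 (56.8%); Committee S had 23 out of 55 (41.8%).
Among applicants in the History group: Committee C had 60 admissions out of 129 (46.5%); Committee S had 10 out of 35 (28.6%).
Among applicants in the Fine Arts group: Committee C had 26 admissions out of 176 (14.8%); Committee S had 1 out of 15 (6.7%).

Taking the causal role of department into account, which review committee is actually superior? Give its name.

The imbalance in department arose from how applicants were allocated, not from anything the review committee did; and department independently affects the outcome. The pooled gap is confounded — condition on department.
Within each level — Economics: 85.3% vs 64.0%; Mathematics: 56.8% vs 41.8%; History: 46.5% vs 28.6%; Fine Arts: 14.8% vs 6.7% — Committee C is higher every time.

Committee C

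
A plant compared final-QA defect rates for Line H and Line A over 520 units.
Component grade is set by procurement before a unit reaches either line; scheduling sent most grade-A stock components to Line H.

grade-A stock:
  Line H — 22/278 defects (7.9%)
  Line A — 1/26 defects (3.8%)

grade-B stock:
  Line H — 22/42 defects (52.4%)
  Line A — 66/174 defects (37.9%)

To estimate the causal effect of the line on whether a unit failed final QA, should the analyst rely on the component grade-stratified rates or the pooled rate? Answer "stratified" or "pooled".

Within every component grade level Line A has the lower rate, yet pooled Line H does — Simpson's reversal.
Here component grade is a common cause — it drives both which line a case falls under and the outcome. The crude comparison mixes populations; the stratum-specific rates are the causally relevant ones.
Within each level — grade-A stock: 7.9% vs 3.8%; grade-B stock: 52.4% vs 37.9% — Line A is lower every time.

stratified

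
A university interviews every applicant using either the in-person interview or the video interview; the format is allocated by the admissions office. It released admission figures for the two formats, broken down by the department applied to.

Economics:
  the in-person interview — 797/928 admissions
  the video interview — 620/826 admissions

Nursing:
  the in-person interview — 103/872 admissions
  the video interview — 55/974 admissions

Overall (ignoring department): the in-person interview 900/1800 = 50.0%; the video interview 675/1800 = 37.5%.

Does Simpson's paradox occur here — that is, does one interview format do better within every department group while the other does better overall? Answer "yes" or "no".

Within each department level (Economics 85.9% vs 75.1%; Nursing 11.8% vs 5.6%), the in-person interview has the higher rate every time. Pooled: 50.0% vs 37.5% — the in-person interview has the higher rate overall. They agree.

no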